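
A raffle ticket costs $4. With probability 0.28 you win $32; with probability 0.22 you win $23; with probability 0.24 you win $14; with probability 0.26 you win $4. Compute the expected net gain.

E[payout] = 32·0.28 + 23·0.22 + 14·0.24 + 4·0.26
 = 8.96 + 5.06 + 3.36 + 1.04
 = 18.42
Net = 18.42 - 4 = 14.42

14.42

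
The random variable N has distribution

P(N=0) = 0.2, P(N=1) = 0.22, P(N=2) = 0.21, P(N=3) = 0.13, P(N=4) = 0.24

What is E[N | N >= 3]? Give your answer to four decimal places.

P(N >= 3) = 0.13 + 0.24 = 0.37.
E[N | N >= 3] = [3·0.13 + 4·0.24] / 0.37
 = 1.35 / 0.37
 = 135/37

3.6486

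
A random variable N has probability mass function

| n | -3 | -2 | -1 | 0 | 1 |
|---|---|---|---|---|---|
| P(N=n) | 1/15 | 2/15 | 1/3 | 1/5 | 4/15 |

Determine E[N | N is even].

-0.8

P(N is even) = 2/15 + 1/5 = 1/3.
E[N | N is even] = [(-2)·2/15 + 0·1/5] / (1/3)
 = -4/15 / (1/3)
 = -4/5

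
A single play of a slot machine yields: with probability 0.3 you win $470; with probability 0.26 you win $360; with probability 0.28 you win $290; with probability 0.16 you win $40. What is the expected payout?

E[payout] = 470·0.3 + 360·0.26 + 290·0.28 + 40·0.16
 = 141 + 93.6 + 81.2 + 6.4
 = 322.2

322.2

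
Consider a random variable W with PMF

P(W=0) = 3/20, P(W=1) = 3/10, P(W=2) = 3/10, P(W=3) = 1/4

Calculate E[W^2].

E[W^2] = Σ w^2·P(W=w)
 = 0·3/20 + 1·3/10 + 4·3/10 + 9·1/4
 = 0 + 3/10 + 6/5 + 9/4
 = 15/4

3.75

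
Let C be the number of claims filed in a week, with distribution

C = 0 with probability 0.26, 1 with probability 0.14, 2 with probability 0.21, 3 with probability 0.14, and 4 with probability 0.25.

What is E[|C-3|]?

1.52

E[|C-3|] = Σ |c-3|·P(C=c)
 = 3·0.26 + 2·0.14 + 1·0.21 + 0·0.14 + 1·0.25
 = 0.78 + 0.28 + 0.21 + 0 + 0.25
 = 1.52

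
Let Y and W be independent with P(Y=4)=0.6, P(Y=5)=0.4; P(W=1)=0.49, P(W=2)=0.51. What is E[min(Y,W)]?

1.51

E[min(Y,W)] = Σ_y Σ_w min(y,w) · P(Y=y)P(W=w)
 = 1·0.294 + 2·0.306 + 1·0.196 + 2·0.204
 = 0.294 + 0.612 + 0.196 + 0.408
 = 1.51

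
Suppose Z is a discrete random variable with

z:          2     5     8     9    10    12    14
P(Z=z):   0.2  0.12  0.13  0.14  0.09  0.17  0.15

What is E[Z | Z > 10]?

P(Z > 10) = 0.17 + 0.15 = 0.32.
E[Z | Z > 10] = [12·0.17 + 14·0.15] / 0.32
 = 4.14 / 0.32
 = 207/16

12.9375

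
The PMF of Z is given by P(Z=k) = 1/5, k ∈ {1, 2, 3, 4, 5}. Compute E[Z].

E[Z] = Σ z·P(Z=z)
 = 1·1/5 + 2·1/5 + 3·1/5 + 4·1/5 + 5·1/5
 = 1/5 + 2/5 + 3/5 + 4/5 + 1
 = 3

3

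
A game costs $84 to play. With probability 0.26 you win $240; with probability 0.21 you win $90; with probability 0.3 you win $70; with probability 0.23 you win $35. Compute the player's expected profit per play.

26.35

E[payout] = 240·0.26 + 90·0.21 + 70·0.3 + 35·0.23
 = 62.4 + 18.9 + 21 + 8.05
 = 110.35
Net = 110.35 - 84 = 26.35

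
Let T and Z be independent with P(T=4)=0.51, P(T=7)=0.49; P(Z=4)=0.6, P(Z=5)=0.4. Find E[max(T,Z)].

5.674

E[max(T,Z)] = Σ_t Σ_z max(t,z) · P(T=t)P(Z=z)
 = 4·0.306 + 5·0.204 + 7·0.294 + 7·0.196
 = 1.224 + 1.02 + 2.058 + 1.372
 = 5.674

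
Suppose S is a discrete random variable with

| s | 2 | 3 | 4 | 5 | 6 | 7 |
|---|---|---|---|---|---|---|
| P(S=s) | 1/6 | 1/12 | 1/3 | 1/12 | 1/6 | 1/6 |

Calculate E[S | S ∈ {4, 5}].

P(S ∈ {4, 5}) = 1/3 + 1/12 = 5/12.
E[S | S ∈ {4, 5}] = [4·1/3 + 5·1/12] / (5/12)
 = 7/4 / (5/12)
 = 21/5

4.2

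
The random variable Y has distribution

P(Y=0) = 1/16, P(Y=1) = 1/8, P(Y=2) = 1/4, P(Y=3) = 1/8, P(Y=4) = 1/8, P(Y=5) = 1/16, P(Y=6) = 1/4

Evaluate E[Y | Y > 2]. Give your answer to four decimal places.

P(Y > 2) = 1/8 + 1/8 + 1/16 + 1/4 = 9/16.
E[Y | Y > 2] = [3·1/8 + 4·1/8 + 5·1/16 + 6·1/4] / (9/16)
 = 43/16 / (9/16)
 = 43/9

4.7778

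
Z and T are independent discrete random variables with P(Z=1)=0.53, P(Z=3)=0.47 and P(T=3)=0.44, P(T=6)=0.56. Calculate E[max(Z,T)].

4.68

E[max(Z,T)] = Σ_z Σ_t max(z,t) · P(Z=z)P(T=t)
 = 3·0.2332 + 6·0.2968 + 3·0.2068 + 6·0.2632
 = 0.6996 + 1.7808 + 0.6204 + 1.5792
 = 4.68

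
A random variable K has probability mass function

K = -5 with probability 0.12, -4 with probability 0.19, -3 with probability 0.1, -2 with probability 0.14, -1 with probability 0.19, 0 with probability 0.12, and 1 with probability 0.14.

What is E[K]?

E[K] = Σ k·P(K=k)
 = (-5)·0.12 + (-4)·0.19 + (-3)·0.1 + (-2)·0.14 + (-1)·0.19 + 0·0.12 + 1·0.14
 = (-0.6) + (-0.76) + (-0.3) + (-0.28) + (-0.19) + 0 + 0.14
 = -1.99

-1.99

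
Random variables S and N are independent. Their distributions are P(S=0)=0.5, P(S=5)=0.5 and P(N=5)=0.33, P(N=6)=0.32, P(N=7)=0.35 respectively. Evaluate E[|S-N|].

E[|S-N|] = Σ_s Σ_n |s-n| · P(S=s)P(N=n)
 = 5·0.165 + 6·0.16 + 7·0.175 + 0·0.165 + 1·0.16 + 2·0.175
 = 0.825 + 0.96 + 1.225 + 0 + 0.16 + 0.35
 = 3.52

3.52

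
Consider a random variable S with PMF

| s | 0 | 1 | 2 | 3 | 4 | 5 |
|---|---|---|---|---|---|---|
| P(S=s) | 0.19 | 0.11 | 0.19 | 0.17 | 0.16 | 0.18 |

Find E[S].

2.54

E[S] = Σ s·P(S=s)
 = 0·0.19 + 1·0.11 + 2·0.19 + 3·0.17 + 4·0.16 + 5·0.18
 = 0 + 0.11 + 0.38 + 0.51 + 0.64 + 0.9
 = 2.54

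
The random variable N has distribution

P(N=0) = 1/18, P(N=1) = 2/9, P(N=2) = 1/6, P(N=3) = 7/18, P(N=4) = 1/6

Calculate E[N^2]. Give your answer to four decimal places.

E[N^2] = Σ n^2·P(N=n)
 = 0·1/18 + 1·2/9 + 4·1/6 + 9·7/18 + 16·1/6
 = 0 + 2/9 + 2/3 + 7/2 + 8/3
 = 127/18

7.0556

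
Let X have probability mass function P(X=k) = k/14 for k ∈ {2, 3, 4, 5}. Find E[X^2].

16

E[X^2] = Σ x^2·P(X=x)
 = 4·1/7 + 9·3/14 + 16·2/7 + 25·5/14
 = 4/7 + 27/14 + 32/7 + 125/14
 = 16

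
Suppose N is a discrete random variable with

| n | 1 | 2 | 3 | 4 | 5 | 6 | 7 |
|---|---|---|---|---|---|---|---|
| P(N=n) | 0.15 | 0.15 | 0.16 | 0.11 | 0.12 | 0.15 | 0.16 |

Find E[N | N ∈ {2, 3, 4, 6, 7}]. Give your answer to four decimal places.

P(N ∈ {2, 3, 4, 6, 7}) = 0.15 + 0.16 + 0.11 + 0.15 + 0.16 = 0.73.
E[N | N ∈ {2, 3, 4, 6, 7}] = [2·0.15 + 3·0.16 + 4·0.11 + 6·0.15 + 7·0.16] / 0.73
 = 3.24 / 0.73
 = 324/73

4.4384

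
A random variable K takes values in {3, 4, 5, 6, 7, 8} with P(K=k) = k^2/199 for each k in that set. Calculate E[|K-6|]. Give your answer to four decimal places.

E[|K-6|] = Σ |k-6|·P(K=k)
 = 3·9/199 + 2·16/199 + 1·25/199 + 0·36/199 + 1·49/199 + 2·64/199
 = 27/199 + 32/199 + 25/199 + 0 + 49/199 + 128/199
 = 261/199

1.3116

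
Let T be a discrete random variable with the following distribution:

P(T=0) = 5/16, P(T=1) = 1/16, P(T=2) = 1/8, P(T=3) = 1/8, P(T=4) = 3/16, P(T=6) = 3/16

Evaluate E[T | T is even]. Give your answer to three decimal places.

P(T is even) = 5/16 + 1/8 + 3/16 + 3/16 = 13/16.
E[T | T is even] = [0·5/16 + 2·1/8 + 4·3/16 + 6·3/16] / (13/16)
 = 17/8 / (13/16)
 = 34/13

2.615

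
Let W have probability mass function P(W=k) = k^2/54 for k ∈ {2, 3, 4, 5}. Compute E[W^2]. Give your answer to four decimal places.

E[W^2] = Σ w^2·P(W=w)
 = 4·2/27 + 9·1/6 + 16·8/27 + 25·25/54
 = 8/27 + 3/2 + 128/27 + 625/54
 = 163/9

18.1111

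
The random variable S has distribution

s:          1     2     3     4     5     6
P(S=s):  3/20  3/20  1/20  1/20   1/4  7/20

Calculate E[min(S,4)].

E[min(S,4)] = Σ min(s,4)·P(S=s)
 = 1·3/20 + 2·3/20 + 3·1/20 + 4·1/20 + 4·1/4 + 4·7/20
 = 3/20 + 3/10 + 3/20 + 1/5 + 1 + 7/5
 = 16/5

3.2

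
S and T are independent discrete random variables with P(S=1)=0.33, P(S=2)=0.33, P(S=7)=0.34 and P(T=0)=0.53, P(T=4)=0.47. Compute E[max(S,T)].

E[max(S,T)] = Σ_s Σ_t max(s,t) · P(S=s)P(T=t)
 = 1·0.1749 + 4·0.1551 + 2·0.1749 + 4·0.1551 + 7·0.1802 + 7·0.1598
 = 0.1749 + 0.6204 + 0.3498 + 0.6204 + 1.2614 + 1.1186
 = 4.1455

4.1455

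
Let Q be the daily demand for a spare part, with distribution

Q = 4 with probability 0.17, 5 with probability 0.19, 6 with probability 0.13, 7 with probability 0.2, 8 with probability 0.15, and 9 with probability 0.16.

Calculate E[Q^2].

E[Q^2] = Σ q^2·P(Q=q)
 = 16·0.17 + 25·0.19 + 36·0.13 + 49·0.2 + 64·0.15 + 81·0.16
 = 2.72 + 4.75 + 4.68 + 9.8 + 9.6 + 12.96
 = 44.51

44.51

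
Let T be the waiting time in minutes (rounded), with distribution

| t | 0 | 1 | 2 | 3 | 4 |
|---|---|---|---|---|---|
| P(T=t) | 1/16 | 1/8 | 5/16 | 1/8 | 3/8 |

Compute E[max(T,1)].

E[max(T,1)] = Σ max(t,1)·P(T=t)
 = 1·1/16 + 1·1/8 + 2·5/16 + 3·1/8 + 4·3/8
 = 1/16 + 1/8 + 5/8 + 3/8 + 3/2
 = 43/16

2.6875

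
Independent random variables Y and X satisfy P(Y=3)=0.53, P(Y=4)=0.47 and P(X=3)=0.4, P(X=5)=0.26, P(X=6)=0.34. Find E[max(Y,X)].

E[max(Y,X)] = Σ_y Σ_x max(y,x) · P(Y=y)P(X=x)
 = 3·0.212 + 5·0.1378 + 6·0.1802 + 4·0.188 + 5·0.1222 + 6·0.1598
 = 0.636 + 0.689 + 1.0812 + 0.752 + 0.611 + 0.9588
 = 4.728

4.728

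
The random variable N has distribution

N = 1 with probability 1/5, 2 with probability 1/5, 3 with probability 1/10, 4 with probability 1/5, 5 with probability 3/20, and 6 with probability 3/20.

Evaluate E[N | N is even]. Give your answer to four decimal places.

3.8182

P(N is even) = 1/5 + 1/5 + 3/20 = 11/20.
E[N | N is even] = [2·1/5 + 4·1/5 + 6·3/20] / (11/20)
 = 21/10 / (11/20)
 = 42/11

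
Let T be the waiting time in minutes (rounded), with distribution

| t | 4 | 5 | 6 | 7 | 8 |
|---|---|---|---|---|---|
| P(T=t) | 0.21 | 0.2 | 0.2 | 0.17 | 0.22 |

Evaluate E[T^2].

E[T^2] = Σ t^2·P(T=t)
 = 16·0.21 + 25·0.2 + 36·0.2 + 49·0.17 + 64·0.22
 = 3.36 + 5 + 7.2 + 8.33 + 14.08
 = 37.97

37.97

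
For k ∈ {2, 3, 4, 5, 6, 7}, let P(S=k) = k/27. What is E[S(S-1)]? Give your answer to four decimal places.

E[S(S-1)] = Σ s(s-1)·P(S=s)
 = 2·2/27 + 6·1/9 + 12·4/27 + 20·5/27 + 30·2/9 + 42·7/27
 = 4/27 + 2/3 + 16/9 + 100/27 + 20/3 + 98/9
 = 644/27

23.8519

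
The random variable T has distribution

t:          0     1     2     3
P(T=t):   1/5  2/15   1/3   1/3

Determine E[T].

E[T] = Σ t·P(T=t)
 = 0·1/5 + 1·2/15 + 2·1/3 + 3·1/3
 = 0 + 2/15 + 2/3 + 1
 = 9/5

1.8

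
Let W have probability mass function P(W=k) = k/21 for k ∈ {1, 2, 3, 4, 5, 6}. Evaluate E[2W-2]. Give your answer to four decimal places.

6.6667

E[2W-2] = Σ (2w-2)·P(W=w)
 = 0·1/21 + 2·2/21 + 4·1/7 + 6·4/21 + 8·5/21 + 10·2/7
 = 0 + 4/21 + 4/7 + 8/7 + 40/21 + 20/7
 = 20/3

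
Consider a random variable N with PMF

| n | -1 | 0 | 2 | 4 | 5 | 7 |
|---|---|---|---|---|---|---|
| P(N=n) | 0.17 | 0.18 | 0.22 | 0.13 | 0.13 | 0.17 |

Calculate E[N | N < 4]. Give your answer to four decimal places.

P(N < 4) = 0.17 + 0.18 + 0.22 = 0.57.
E[N | N < 4] = [(-1)·0.17 + 0·0.18 + 2·0.22] / 0.57
 = 0.27 / 0.57
 = 9/19

0.4737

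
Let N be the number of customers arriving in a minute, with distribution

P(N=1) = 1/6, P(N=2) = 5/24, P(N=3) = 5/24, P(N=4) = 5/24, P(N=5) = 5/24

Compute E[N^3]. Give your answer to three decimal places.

46.833

E[N^3] = Σ n^3·P(N=n)
 = 1·1/6 + 8·5/24 + 27·5/24 + 64·5/24 + 125·5/24
 = 1/6 + 5/3 + 45/8 + 40/3 + 625/24
 = 281/6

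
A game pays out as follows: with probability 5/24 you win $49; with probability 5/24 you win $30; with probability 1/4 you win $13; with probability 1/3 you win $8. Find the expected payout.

22.375

E[payout] = 49·5/24 + 30·5/24 + 13·1/4 + 8·1/3
 = 245/24 + 25/4 + 13/4 + 8/3
 = 179/8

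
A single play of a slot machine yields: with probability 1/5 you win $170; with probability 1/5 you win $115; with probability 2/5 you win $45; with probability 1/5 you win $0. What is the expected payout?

E[payout] = 170·1/5 + 115·1/5 + 45·2/5 + 0·1/5
 = 34 + 23 + 18 + 0
 = 75

75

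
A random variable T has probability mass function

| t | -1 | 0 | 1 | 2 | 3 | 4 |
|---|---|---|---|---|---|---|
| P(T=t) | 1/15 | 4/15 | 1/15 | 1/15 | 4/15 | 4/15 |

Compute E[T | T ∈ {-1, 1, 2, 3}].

P(T ∈ {-1, 1, 2, 3}) = 1/15 + 1/15 + 1/15 + 4/15 = 7/15.
E[T | T ∈ {-1, 1, 2, 3}] = [(-1)·1/15 + 1·1/15 + 2·1/15 + 3·4/15] / (7/15)
 = 14/15 / (7/15)
 = 2

2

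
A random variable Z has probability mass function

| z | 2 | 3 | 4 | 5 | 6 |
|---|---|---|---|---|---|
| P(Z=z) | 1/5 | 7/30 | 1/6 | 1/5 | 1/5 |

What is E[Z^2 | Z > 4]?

30.5

P(Z > 4) = 1/5 + 1/5 = 2/5.
E[Z^2 | Z > 4] = [25·1/5 + 36·1/5] / (2/5)
 = 61/5 / (2/5)
 = 61/2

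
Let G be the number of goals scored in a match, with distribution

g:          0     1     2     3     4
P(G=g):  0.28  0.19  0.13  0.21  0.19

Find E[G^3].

19.06

E[G^3] = Σ g^3·P(G=g)
 = 0·0.28 + 1·0.19 + 8·0.13 + 27·0.21 + 64·0.19
 = 0 + 0.19 + 1.04 + 5.67 + 12.16
 = 19.06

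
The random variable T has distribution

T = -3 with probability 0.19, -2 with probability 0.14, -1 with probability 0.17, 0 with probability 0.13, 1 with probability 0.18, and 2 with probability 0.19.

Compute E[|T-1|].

E[|T-1|] = Σ |t-1|·P(T=t)
 = 4·0.19 + 3·0.14 + 2·0.17 + 1·0.13 + 0·0.18 + 1·0.19
 = 0.76 + 0.42 + 0.34 + 0.13 + 0 + 0.19
 = 1.84

1.84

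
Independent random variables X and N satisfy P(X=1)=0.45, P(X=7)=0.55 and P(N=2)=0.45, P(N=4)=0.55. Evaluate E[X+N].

7.4

E[X+N] = Σ_x Σ_n (x+n) · P(X=x)P(N=n)
 = 3·0.2025 + 5·0.2475 + 9·0.2475 + 11·0.3025
 = 0.6075 + 1.2375 + 2.2275 + 3.3275
 = 7.4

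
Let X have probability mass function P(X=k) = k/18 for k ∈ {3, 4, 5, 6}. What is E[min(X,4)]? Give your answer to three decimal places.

3.833

E[min(X,4)] = Σ min(x,4)·P(X=x)
 = 3·1/6 + 4·2/9 + 4·5/18 + 4·1/3
 = 1/2 + 8/9 + 10/9 + 4/3
 = 23/6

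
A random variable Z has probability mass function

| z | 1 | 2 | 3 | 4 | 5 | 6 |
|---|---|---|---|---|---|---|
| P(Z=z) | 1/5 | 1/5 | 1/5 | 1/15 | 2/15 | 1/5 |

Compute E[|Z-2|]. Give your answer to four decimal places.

E[|Z-2|] = Σ |z-2|·P(Z=z)
 = 1·1/5 + 0·1/5 + 1·1/5 + 2·1/15 + 3·2/15 + 4·1/5
 = 1/5 + 0 + 1/5 + 2/15 + 2/5 + 4/5
 = 26/15

1.7333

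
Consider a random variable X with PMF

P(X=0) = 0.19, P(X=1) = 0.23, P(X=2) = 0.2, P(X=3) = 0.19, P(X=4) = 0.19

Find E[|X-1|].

1.34

E[|X-1|] = Σ |x-1|·P(X=x)
 = 1·0.19 + 0·0.23 + 1·0.2 + 2·0.19 + 3·0.19
 = 0.19 + 0 + 0.2 + 0.38 + 0.57
 = 1.34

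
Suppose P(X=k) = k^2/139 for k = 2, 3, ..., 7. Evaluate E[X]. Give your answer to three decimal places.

E[X] = Σ x·P(X=x)
 = 2·4/139 + 3·9/139 + 4·16/139 + 5·25/139 + 6·36/139 + 7·49/139
 = 8/139 + 27/139 + 64/139 + 125/139 + 216/139 + 343/139
 = 783/139

5.633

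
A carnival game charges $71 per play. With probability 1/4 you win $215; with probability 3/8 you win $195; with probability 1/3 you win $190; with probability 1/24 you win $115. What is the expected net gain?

124

E[payout] = 215·1/4 + 195·3/8 + 190·1/3 + 115·1/24
 = 215/4 + 585/8 + 190/3 + 115/24
 = 195
Net = 195 - 71 = 124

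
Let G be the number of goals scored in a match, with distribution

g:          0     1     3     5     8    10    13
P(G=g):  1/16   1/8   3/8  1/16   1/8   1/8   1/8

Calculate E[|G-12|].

E[|G-12|] = Σ |g-12|·P(G=g)
 = 12·1/16 + 11·1/8 + 9·3/8 + 7·1/16 + 4·1/8 + 2·1/8 + 1·1/8
 = 3/4 + 11/8 + 27/8 + 7/16 + 1/2 + 1/4 + 1/8
 = 109/16

6.8125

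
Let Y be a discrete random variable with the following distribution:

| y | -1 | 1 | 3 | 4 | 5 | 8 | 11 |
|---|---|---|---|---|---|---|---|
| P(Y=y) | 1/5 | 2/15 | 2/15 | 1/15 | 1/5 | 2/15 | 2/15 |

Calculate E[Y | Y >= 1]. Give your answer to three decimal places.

P(Y >= 1) = 2/15 + 2/15 + 1/15 + 1/5 + 2/15 + 2/15 = 4/5.
E[Y | Y >= 1] = [1·2/15 + 3·2/15 + 4·1/15 + 5·1/5 + 8·2/15 + 11·2/15] / (4/5)
 = 13/3 / (4/5)
 = 65/12

5.417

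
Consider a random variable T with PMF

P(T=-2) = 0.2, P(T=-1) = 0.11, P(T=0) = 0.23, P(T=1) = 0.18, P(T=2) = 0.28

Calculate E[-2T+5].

4.54

E[-2T+5] = Σ (-2t+5)·P(T=t)
 = 9·0.2 + 7·0.11 + 5·0.23 + 3·0.18 + 1·0.28
 = 1.8 + 0.77 + 1.15 + 0.54 + 0.28
 = 4.54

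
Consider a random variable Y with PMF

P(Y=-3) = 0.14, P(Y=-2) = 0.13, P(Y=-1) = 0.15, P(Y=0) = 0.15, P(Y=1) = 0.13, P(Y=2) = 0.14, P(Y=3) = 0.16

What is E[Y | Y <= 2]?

P(Y <= 2) = 0.14 + 0.13 + 0.15 + 0.15 + 0.13 + 0.14 = 0.84.
E[Y | Y <= 2] = [(-3)·0.14 + (-2)·0.13 + (-1)·0.15 + 0·0.15 + 1·0.13 + 2·0.14] / 0.84
 = -0.42 / 0.84
 = -1/2

-0.5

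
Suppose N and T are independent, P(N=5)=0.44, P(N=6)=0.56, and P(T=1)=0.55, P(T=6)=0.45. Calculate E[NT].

E[NT] = Σ_n Σ_t nt · P(N=n)P(T=t)
 = 5·0.242 + 30·0.198 + 6·0.308 + 36·0.252
 = 1.21 + 5.94 + 1.848 + 9.072
 = 18.07

18.07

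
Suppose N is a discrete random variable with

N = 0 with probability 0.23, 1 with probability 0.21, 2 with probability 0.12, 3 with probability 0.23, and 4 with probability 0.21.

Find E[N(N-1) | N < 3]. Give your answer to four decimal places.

P(N < 3) = 0.23 + 0.21 + 0.12 = 0.56.
E[N(N-1) | N < 3] = [0·0.23 + 0·0.21 + 2·0.12] / 0.56
 = 0.24 / 0.56
 = 3/7

0.4286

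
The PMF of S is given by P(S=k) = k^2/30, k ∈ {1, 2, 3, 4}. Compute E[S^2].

E[S^2] = Σ s^2·P(S=s)
 = 1·1/30 + 4·2/15 + 9·3/10 + 16·8/15
 = 1/30 + 8/15 + 27/10 + 128/15
 = 59/5

11.8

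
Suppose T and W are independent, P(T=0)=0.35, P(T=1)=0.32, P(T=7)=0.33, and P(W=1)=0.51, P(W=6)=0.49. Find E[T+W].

6.08

E[T+W] = Σ_t Σ_w (t+w) · P(T=t)P(W=w)
 = 1·0.1785 + 6·0.1715 + 2·0.1632 + 7·0.1568 + 8·0.1683 + 13·0.1617
 = 0.1785 + 1.029 + 0.3264 + 1.0976 + 1.3464 + 2.1021
 = 6.08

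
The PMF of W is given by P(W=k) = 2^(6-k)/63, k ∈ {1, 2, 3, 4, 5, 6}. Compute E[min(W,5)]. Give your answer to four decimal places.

1.8889

E[min(W,5)] = Σ min(w,5)·P(W=w)
 = 1·32/63 + 2·16/63 + 3·8/63 + 4·4/63 + 5·2/63 + 5·1/63
 = 32/63 + 32/63 + 8/21 + 16/63 + 10/63 + 5/63
 = 17/9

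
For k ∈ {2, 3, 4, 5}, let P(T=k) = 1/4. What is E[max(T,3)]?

3.75

E[max(T,3)] = Σ max(t,3)·P(T=t)
 = 3·1/4 + 3·1/4 + 4·1/4 + 5·1/4
 = 3/4 + 3/4 + 1 + 5/4
 = 15/4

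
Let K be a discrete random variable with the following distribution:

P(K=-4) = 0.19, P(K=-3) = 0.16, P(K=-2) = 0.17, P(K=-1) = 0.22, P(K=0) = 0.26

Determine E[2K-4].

E[2K-4] = Σ (2k-4)·P(K=k)
 = (-12)·0.19 + (-10)·0.16 + (-8)·0.17 + (-6)·0.22 + (-4)·0.26
 = (-2.28) + (-1.6) + (-1.36) + (-1.32) + (-1.04)
 = -7.6

-7.6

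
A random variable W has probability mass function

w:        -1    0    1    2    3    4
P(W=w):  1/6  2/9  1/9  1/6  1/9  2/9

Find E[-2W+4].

E[-2W+4] = Σ (-2w+4)·P(W=w)
 = 6·1/6 + 4·2/9 + 2·1/9 + 0·1/6 + (-2)·1/9 + (-4)·2/9
 = 1 + 8/9 + 2/9 + 0 + (-2/9) + (-8/9)
 = 1

1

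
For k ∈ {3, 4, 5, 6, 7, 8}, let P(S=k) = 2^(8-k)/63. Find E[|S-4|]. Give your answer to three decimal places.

E[|S-4|] = Σ |s-4|·P(S=s)
 = 1·32/63 + 0·16/63 + 1·8/63 + 2·4/63 + 3·2/63 + 4·1/63
 = 32/63 + 0 + 8/63 + 8/63 + 2/21 + 4/63
 = 58/63

0.921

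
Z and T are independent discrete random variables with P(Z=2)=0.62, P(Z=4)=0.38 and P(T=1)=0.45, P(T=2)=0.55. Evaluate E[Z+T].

4.31

E[Z+T] = Σ_z Σ_t (z+t) · P(Z=z)P(T=t)
 = 3·0.279 + 4·0.341 + 5·0.171 + 6·0.209
 = 0.837 + 1.364 + 0.855 + 1.254
 = 4.31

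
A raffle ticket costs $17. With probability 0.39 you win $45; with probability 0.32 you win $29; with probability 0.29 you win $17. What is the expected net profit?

E[payout] = 45·0.39 + 29·0.32 + 17·0.29
 = 17.55 + 9.28 + 4.93
 = 31.76
Net = 31.76 - 17 = 14.76

14.76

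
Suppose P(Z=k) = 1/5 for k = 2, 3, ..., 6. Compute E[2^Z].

24.8

E[2^Z] = Σ 2^z·P(Z=z)
 = 4·1/5 + 8·1/5 + 16·1/5 + 32·1/5 + 64·1/5
 = 4/5 + 8/5 + 16/5 + 32/5 + 64/5
 = 124/5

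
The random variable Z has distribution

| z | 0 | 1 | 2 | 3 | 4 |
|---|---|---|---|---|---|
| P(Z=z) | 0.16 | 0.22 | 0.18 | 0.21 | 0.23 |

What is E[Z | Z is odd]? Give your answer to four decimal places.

1.9767

P(Z is odd) = 0.22 + 0.21 = 0.43.
E[Z | Z is odd] = [1·0.22 + 3·0.21] / 0.43
 = 0.85 / 0.43
 = 85/43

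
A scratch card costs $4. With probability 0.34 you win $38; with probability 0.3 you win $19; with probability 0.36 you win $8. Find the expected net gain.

17.5

E[payout] = 38·0.34 + 19·0.3 + 8·0.36
 = 12.92 + 5.7 + 2.88
 = 21.5
Net = 21.5 - 4 = 17.5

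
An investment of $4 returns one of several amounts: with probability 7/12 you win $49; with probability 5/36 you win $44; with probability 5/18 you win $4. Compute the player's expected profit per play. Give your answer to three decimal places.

E[payout] = 49·7/12 + 44·5/36 + 4·5/18
 = 343/12 + 55/9 + 10/9
 = 1289/36
Net = 1289/36 - 4 = 1145/36

31.806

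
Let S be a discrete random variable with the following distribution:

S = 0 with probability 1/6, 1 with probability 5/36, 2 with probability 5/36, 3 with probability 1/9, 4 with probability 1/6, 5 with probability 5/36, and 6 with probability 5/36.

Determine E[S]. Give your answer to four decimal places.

2.9444

E[S] = Σ s·P(S=s)
 = 0·1/6 + 1·5/36 + 2·5/36 + 3·1/9 + 4·1/6 + 5·5/36 + 6·5/36
 = 0 + 5/36 + 5/18 + 1/3 + 2/3 + 25/36 + 5/6
 = 53/18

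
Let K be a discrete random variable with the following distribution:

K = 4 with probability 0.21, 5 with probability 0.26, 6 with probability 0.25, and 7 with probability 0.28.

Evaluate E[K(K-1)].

26.98

E[K(K-1)] = Σ k(k-1)·P(K=k)
 = 12·0.21 + 20·0.26 + 30·0.25 + 42·0.28
 = 2.52 + 5.2 + 7.5 + 11.76
 = 26.98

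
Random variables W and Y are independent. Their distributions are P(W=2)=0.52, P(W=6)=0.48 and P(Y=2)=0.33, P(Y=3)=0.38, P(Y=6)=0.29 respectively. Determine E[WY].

E[WY] = Σ_w Σ_y wy · P(W=w)P(Y=y)
 = 4·0.1716 + 6·0.1976 + 12·0.1508 + 12·0.1584 + 18·0.1824 + 36·0.1392
 = 0.6864 + 1.1856 + 1.8096 + 1.9008 + 3.2832 + 5.0112
 = 13.8768

13.8768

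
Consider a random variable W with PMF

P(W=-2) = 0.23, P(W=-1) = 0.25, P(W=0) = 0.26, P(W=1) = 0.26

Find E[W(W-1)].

1.88

E[W(W-1)] = Σ w(w-1)·P(W=w)
 = 6·0.23 + 2·0.25 + 0·0.26 + 0·0.26
 = 1.38 + 0.5 + 0 + 0
 = 1.88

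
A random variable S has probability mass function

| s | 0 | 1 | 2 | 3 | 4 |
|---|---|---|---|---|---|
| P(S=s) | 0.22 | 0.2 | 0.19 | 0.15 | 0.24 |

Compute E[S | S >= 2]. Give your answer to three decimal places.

3.086

P(S >= 2) = 0.19 + 0.15 + 0.24 = 0.58.
E[S | S >= 2] = [2·0.19 + 3·0.15 + 4·0.24] / 0.58
 = 1.79 / 0.58
 = 179/58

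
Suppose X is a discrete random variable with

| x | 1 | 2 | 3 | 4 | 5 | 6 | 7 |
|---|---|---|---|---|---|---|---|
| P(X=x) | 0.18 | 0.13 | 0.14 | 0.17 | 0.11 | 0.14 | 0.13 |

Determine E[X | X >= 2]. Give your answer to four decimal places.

P(X >= 2) = 0.13 + 0.14 + 0.17 + 0.11 + 0.14 + 0.13 = 0.82.
E[X | X >= 2] = [2·0.13 + 3·0.14 + 4·0.17 + 5·0.11 + 6·0.14 + 7·0.13] / 0.82
 = 3.66 / 0.82
 = 183/41

4.4634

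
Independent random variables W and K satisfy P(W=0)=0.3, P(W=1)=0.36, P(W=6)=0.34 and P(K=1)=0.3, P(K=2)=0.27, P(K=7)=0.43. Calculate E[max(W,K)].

4.7272

E[max(W,K)] = Σ_w Σ_k max(w,k) · P(W=w)P(K=k)
 = 1·0.09 + 2·0.081 + 7·0.129 + 1·0.108 + 2·0.0972 + 7·0.1548 + 6·0.102 + 6·0.0918 + 7·0.1462
 = 0.09 + 0.162 + 0.903 + 0.108 + 0.1944 + 1.0836 + 0.612 + 0.5508 + 1.0234
 = 4.7272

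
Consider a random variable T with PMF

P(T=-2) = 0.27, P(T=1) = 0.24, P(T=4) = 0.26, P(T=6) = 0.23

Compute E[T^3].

E[T^3] = Σ t^3·P(T=t)
 = (-8)·0.27 + 1·0.24 + 64·0.26 + 216·0.23
 = (-2.16) + 0.24 + 16.64 + 49.68
 = 64.4

64.4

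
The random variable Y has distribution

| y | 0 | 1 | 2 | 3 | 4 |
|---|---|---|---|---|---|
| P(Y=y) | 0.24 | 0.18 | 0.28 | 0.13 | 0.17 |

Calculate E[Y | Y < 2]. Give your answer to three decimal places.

0.429

P(Y < 2) = 0.24 + 0.18 = 0.42.
E[Y | Y < 2] = [0·0.24 + 1·0.18] / 0.42
 = 0.18 / 0.42
 = 3/7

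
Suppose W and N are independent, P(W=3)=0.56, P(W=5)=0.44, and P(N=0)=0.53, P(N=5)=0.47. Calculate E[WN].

9.118

E[WN] = Σ_w Σ_n wn · P(W=w)P(N=n)
 = 0·0.2968 + 15·0.2632 + 0·0.2332 + 25·0.2068
 = 0 + 3.948 + 0 + 5.17
 = 9.118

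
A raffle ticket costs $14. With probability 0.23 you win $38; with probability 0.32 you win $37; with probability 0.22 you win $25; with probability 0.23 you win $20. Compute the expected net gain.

E[payout] = 38·0.23 + 37·0.32 + 25·0.22 + 20·0.23
 = 8.74 + 11.84 + 5.5 + 4.6
 = 30.68
Net = 30.68 - 14 = 16.68

16.68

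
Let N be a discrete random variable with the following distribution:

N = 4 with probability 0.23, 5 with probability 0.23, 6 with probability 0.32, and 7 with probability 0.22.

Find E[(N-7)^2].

E[(N-7)^2] = Σ (n-7)^2·P(N=n)
 = 9·0.23 + 4·0.23 + 1·0.32 + 0·0.22
 = 2.07 + 0.92 + 0.32 + 0
 = 3.31

3.31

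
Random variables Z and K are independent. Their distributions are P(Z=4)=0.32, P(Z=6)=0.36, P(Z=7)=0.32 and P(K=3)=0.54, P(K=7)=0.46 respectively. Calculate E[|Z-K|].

2.0544

E[|Z-K|] = Σ_z Σ_k |z-k| · P(Z=z)P(K=k)
 = 1·0.1728 + 3·0.1472 + 3·0.1944 + 1·0.1656 + 4·0.1728 + 0·0.1472
 = 0.1728 + 0.4416 + 0.5832 + 0.1656 + 0.6912 + 0
 = 2.0544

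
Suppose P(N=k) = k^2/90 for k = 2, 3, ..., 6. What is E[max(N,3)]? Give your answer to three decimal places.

4.933

E[max(N,3)] = Σ max(n,3)·P(N=n)
 = 3·2/45 + 3·1/10 + 4·8/45 + 5·5/18 + 6·2/5
 = 2/15 + 3/10 + 32/45 + 25/18 + 12/5
 = 74/15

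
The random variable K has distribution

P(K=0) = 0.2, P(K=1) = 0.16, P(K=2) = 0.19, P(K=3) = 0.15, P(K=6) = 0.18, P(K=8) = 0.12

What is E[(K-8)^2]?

31.95

E[(K-8)^2] = Σ (k-8)^2·P(K=k)
 = 64·0.2 + 49·0.16 + 36·0.19 + 25·0.15 + 4·0.18 + 0·0.12
 = 12.8 + 7.84 + 6.84 + 3.75 + 0.72 + 0
 = 31.95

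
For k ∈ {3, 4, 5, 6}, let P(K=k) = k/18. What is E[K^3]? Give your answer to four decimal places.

125.4444

E[K^3] = Σ k^3·P(K=k)
 = 27·1/6 + 64·2/9 + 125·5/18 + 216·1/3
 = 9/2 + 128/9 + 625/18 + 72
 = 1129/9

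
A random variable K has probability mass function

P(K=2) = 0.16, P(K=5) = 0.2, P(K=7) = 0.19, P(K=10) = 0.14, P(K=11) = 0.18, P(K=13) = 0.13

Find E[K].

7.72

E[K] = Σ k·P(K=k)
 = 2·0.16 + 5·0.2 + 7·0.19 + 10·0.14 + 11·0.18 + 13·0.13
 = 0.32 + 1 + 1.33 + 1.4 + 1.98 + 1.69
 = 7.72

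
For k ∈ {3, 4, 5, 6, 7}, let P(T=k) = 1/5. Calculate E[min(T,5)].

4.4

E[min(T,5)] = Σ min(t,5)·P(T=t)
 = 3·1/5 + 4·1/5 + 5·1/5 + 5·1/5 + 5·1/5
 = 3/5 + 4/5 + 1 + 1 + 1
 = 22/5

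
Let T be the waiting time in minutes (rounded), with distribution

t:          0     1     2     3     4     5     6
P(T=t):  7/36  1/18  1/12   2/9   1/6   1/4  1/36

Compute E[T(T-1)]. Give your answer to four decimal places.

9.3333

E[T(T-1)] = Σ t(t-1)·P(T=t)
 = 0·7/36 + 0·1/18 + 2·1/12 + 6·2/9 + 12·1/6 + 20·1/4 + 30·1/36
 = 0 + 0 + 1/6 + 4/3 + 2 + 5 + 5/6
 = 28/3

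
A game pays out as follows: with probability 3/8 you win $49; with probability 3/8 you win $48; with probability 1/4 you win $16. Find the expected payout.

40.375

E[payout] = 49·3/8 + 48·3/8 + 16·1/4
 = 147/8 + 18 + 4
 = 323/8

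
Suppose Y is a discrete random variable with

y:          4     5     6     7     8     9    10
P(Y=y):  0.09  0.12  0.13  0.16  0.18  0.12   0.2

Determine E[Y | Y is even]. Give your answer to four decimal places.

P(Y is even) = 0.09 + 0.13 + 0.18 + 0.2 = 0.6.
E[Y | Y is even] = [4·0.09 + 6·0.13 + 8·0.18 + 10·0.2] / 0.6
 = 4.58 / 0.6
 = 229/30

7.6333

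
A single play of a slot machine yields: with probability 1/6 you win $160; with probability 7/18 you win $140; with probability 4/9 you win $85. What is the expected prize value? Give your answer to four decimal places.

118.8889

E[payout] = 160·1/6 + 140·7/18 + 85·4/9
 = 80/3 + 490/9 + 340/9
 = 1070/9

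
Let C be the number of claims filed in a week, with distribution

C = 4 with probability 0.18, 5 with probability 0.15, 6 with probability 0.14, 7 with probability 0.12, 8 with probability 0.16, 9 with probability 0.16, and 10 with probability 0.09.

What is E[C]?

6.77

E[C] = Σ c·P(C=c)
 = 4·0.18 + 5·0.15 + 6·0.14 + 7·0.12 + 8·0.16 + 9·0.16 + 10·0.09
 = 0.72 + 0.75 + 0.84 + 0.84 + 1.28 + 1.44 + 0.9
 = 6.77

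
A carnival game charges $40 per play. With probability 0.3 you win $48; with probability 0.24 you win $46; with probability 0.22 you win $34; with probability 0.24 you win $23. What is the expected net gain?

-1.56

E[payout] = 48·0.3 + 46·0.24 + 34·0.22 + 23·0.24
 = 14.4 + 11.04 + 7.48 + 5.52
 = 38.44
Net = 38.44 - 40 = -1.56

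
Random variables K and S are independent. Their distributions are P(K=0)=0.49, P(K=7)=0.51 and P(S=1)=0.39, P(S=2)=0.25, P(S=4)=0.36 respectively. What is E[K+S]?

E[K+S] = Σ_k Σ_s (k+s) · P(K=k)P(S=s)
 = 1·0.1911 + 2·0.1225 + 4·0.1764 + 8·0.1989 + 9·0.1275 + 11·0.1836
 = 0.1911 + 0.245 + 0.7056 + 1.5912 + 1.1475 + 2.0196
 = 5.9

5.9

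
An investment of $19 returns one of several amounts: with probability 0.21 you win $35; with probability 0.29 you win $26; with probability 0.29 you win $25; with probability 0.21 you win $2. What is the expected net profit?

3.56

E[payout] = 35·0.21 + 26·0.29 + 25·0.29 + 2·0.21
 = 7.35 + 7.54 + 7.25 + 0.42
 = 22.56
Net = 22.56 - 19 = 3.56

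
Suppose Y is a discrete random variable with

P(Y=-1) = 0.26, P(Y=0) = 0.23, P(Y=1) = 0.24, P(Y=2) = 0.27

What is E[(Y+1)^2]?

3.62

E[(Y+1)^2] = Σ (y+1)^2·P(Y=y)
 = 0·0.26 + 1·0.23 + 4·0.24 + 9·0.27
 = 0 + 0.23 + 0.96 + 2.43
 = 3.62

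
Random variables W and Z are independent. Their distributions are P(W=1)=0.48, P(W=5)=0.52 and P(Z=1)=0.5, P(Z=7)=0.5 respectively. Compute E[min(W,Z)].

2.04

E[min(W,Z)] = Σ_w Σ_z min(w,z) · P(W=w)P(Z=z)
 = 1·0.24 + 1·0.24 + 1·0.26 + 5·0.26
 = 0.24 + 0.24 + 0.26 + 1.3
 = 2.04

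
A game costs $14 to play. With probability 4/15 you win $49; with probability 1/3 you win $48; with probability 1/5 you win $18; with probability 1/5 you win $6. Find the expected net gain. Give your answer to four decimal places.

E[payout] = 49·4/15 + 48·1/3 + 18·1/5 + 6·1/5
 = 196/15 + 16 + 18/5 + 6/5
 = 508/15
Net = 508/15 - 14 = 298/15

19.8667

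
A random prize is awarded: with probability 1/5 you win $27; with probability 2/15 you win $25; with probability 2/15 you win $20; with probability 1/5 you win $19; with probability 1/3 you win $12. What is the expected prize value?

19.2

E[payout] = 27·1/5 + 25·2/15 + 20·2/15 + 19·1/5 + 12·1/3
 = 27/5 + 10/3 + 8/3 + 19/5 + 4
 = 96/5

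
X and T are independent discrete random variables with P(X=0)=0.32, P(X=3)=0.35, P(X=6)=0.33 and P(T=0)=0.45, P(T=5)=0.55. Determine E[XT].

8.3325

E[XT] = Σ_x Σ_t xt · P(X=x)P(T=t)
 = 0·0.144 + 0·0.176 + 0·0.1575 + 15·0.1925 + 0·0.1485 + 30·0.1815
 = 0 + 0 + 0 + 2.8875 + 0 + 5.445
 = 8.3325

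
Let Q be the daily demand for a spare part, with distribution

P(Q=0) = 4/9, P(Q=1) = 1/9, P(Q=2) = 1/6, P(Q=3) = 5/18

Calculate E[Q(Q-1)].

E[Q(Q-1)] = Σ q(q-1)·P(Q=q)
 = 0·4/9 + 0·1/9 + 2·1/6 + 6·5/18
 = 0 + 0 + 1/3 + 5/3
 = 2

2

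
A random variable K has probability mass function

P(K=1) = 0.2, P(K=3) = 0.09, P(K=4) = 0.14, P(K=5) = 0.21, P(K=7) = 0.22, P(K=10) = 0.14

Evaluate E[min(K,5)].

3.88

E[min(K,5)] = Σ min(k,5)·P(K=k)
 = 1·0.2 + 3·0.09 + 4·0.14 + 5·0.21 + 5·0.22 + 5·0.14
 = 0.2 + 0.27 + 0.56 + 1.05 + 1.1 + 0.7
 = 3.88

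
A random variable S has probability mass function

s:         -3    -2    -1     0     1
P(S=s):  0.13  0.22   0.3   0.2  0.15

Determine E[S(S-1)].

3.48

E[S(S-1)] = Σ s(s-1)·P(S=s)
 = 12·0.13 + 6·0.22 + 2·0.3 + 0·0.2 + 0·0.15
 = 1.56 + 1.32 + 0.6 + 0 + 0
 = 3.48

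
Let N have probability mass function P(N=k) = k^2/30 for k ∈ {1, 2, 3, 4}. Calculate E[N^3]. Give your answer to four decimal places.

43.3333

E[N^3] = Σ n^3·P(N=n)
 = 1·1/30 + 8·2/15 + 27·3/10 + 64·8/15
 = 1/30 + 16/15 + 81/10 + 512/15
 = 130/3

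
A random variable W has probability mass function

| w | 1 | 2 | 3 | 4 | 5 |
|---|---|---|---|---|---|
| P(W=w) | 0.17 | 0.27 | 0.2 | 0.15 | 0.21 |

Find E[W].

2.96

E[W] = Σ w·P(W=w)
 = 1·0.17 + 2·0.27 + 3·0.2 + 4·0.15 + 5·0.21
 = 0.17 + 0.54 + 0.6 + 0.6 + 1.05
 = 2.96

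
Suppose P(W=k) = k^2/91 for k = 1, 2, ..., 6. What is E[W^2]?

25

E[W^2] = Σ w^2·P(W=w)
 = 1·1/91 + 4·4/91 + 9·9/91 + 16·16/91 + 25·25/91 + 36·36/91
 = 1/91 + 16/91 + 81/91 + 256/91 + 625/91 + 1296/91
 = 25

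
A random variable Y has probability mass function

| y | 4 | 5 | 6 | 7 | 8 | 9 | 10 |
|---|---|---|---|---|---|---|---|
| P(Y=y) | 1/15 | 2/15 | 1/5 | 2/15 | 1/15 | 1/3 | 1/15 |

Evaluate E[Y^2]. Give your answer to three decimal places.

E[Y^2] = Σ y^2·P(Y=y)
 = 16·1/15 + 25·2/15 + 36·1/5 + 49·2/15 + 64·1/15 + 81·1/3 + 100·1/15
 = 16/15 + 10/3 + 36/5 + 98/15 + 64/15 + 27 + 20/3
 = 841/15

56.067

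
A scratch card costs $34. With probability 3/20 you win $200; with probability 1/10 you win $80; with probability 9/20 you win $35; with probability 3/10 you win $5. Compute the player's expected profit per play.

21.25

E[payout] = 200·3/20 + 80·1/10 + 35·9/20 + 5·3/10
 = 30 + 8 + 63/4 + 3/2
 = 221/4
Net = 221/4 - 34 = 85/4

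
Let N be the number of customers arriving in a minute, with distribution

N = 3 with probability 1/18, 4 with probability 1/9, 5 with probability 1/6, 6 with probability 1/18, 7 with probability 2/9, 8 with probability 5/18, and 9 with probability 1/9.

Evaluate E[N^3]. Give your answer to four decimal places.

E[N^3] = Σ n^3·P(N=n)
 = 27·1/18 + 64·1/9 + 125·1/6 + 216·1/18 + 343·2/9 + 512·5/18 + 729·1/9
 = 3/2 + 64/9 + 125/6 + 12 + 686/9 + 1280/9 + 81
 = 3068/9

340.8889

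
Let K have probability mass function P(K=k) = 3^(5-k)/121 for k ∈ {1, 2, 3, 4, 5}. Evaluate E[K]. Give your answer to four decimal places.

E[K] = Σ k·P(K=k)
 = 1·81/121 + 2·27/121 + 3·9/121 + 4·3/121 + 5·1/121
 = 81/121 + 54/121 + 27/121 + 12/121 + 5/121
 = 179/121

1.4793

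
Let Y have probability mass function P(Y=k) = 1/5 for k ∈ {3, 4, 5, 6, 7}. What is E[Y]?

E[Y] = Σ y·P(Y=y)
 = 3·1/5 + 4·1/5 + 5·1/5 + 6·1/5 + 7·1/5
 = 3/5 + 4/5 + 1 + 6/5 + 7/5
 = 5

5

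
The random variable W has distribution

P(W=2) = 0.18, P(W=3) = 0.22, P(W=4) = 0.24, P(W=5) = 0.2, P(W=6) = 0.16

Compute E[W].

3.94

E[W] = Σ w·P(W=w)
 = 2·0.18 + 3·0.22 + 4·0.24 + 5·0.2 + 6·0.16
 = 0.36 + 0.66 + 0.96 + 1 + 0.96
 = 3.94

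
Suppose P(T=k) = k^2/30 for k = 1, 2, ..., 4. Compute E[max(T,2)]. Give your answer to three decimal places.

3.367

E[max(T,2)] = Σ max(t,2)·P(T=t)
 = 2·1/30 + 2·2/15 + 3·3/10 + 4·8/15
 = 1/15 + 4/15 + 9/10 + 32/15
 = 101/30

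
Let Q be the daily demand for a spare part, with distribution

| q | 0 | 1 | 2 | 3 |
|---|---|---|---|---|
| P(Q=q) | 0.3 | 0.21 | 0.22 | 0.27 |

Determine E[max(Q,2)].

2.27

E[max(Q,2)] = Σ max(q,2)·P(Q=q)
 = 2·0.3 + 2·0.21 + 2·0.22 + 3·0.27
 = 0.6 + 0.42 + 0.44 + 0.81
 = 2.27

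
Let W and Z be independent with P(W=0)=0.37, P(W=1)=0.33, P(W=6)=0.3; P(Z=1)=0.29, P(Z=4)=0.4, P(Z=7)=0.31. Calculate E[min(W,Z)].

E[min(W,Z)] = Σ_w Σ_z min(w,z) · P(W=w)P(Z=z)
 = 0·0.1073 + 0·0.148 + 0·0.1147 + 1·0.0957 + 1·0.132 + 1·0.1023 + 1·0.087 + 4·0.12 + 6·0.093
 = 0 + 0 + 0 + 0.0957 + 0.132 + 0.1023 + 0.087 + 0.48 + 0.558
 = 1.455

1.455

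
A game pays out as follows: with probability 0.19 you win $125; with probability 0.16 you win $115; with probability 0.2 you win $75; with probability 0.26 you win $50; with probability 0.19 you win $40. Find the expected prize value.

E[payout] = 125·0.19 + 115·0.16 + 75·0.2 + 50·0.26 + 40·0.19
 = 23.75 + 18.4 + 15 + 13 + 7.6
 = 77.75

77.75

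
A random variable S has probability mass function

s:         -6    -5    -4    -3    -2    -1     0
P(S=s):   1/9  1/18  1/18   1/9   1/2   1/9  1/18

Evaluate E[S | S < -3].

P(S < -3) = 1/9 + 1/18 + 1/18 = 2/9.
E[S | S < -3] = [(-6)·1/9 + (-5)·1/18 + (-4)·1/18] / (2/9)
 = -7/6 / (2/9)
 = -21/4

-5.25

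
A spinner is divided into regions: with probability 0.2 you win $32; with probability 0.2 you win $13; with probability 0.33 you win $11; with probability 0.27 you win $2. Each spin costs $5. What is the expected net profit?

E[payout] = 32·0.2 + 13·0.2 + 11·0.33 + 2·0.27
 = 6.4 + 2.6 + 3.63 + 0.54
 = 13.17
Net = 13.17 - 5 = 8.17

8.17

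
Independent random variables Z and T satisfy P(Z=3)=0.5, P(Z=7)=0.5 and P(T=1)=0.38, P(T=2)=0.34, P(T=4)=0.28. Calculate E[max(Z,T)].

5.14

E[max(Z,T)] = Σ_z Σ_t max(z,t) · P(Z=z)P(T=t)
 = 3·0.19 + 3·0.17 + 4·0.14 + 7·0.19 + 7·0.17 + 7·0.14
 = 0.57 + 0.51 + 0.56 + 1.33 + 1.19 + 0.98
 = 5.14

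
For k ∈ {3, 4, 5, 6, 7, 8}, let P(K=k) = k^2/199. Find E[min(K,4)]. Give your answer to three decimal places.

3.955

E[min(K,4)] = Σ min(k,4)·P(K=k)
 = 3·9/199 + 4·16/199 + 4·25/199 + 4·36/199 + 4·49/199 + 4·64/199
 = 27/199 + 64/199 + 100/199 + 144/199 + 196/199 + 256/199
 = 787/199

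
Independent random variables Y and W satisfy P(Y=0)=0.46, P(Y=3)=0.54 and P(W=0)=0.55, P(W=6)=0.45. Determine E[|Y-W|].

E[|Y-W|] = Σ_y Σ_w |y-w| · P(Y=y)P(W=w)
 = 0·0.253 + 6·0.207 + 3·0.297 + 3·0.243
 = 0 + 1.242 + 0.891 + 0.729
 = 2.862

2.862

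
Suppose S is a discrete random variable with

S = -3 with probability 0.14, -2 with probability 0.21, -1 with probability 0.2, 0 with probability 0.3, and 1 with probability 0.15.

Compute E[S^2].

E[S^2] = Σ s^2·P(S=s)
 = 9·0.14 + 4·0.21 + 1·0.2 + 0·0.3 + 1·0.15
 = 1.26 + 0.84 + 0.2 + 0 + 0.15
 = 2.45

2.45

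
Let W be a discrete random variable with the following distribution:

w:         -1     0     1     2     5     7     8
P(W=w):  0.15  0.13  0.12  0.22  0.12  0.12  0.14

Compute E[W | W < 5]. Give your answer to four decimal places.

P(W < 5) = 0.15 + 0.13 + 0.12 + 0.22 = 0.62.
E[W | W < 5] = [(-1)·0.15 + 0·0.13 + 1·0.12 + 2·0.22] / 0.62
 = 0.41 / 0.62
 = 41/62

0.6613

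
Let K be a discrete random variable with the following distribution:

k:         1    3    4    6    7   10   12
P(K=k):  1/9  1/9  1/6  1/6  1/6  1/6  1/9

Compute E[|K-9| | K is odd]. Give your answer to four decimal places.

4.8571

P(K is odd) = 1/9 + 1/9 + 1/6 = 7/18.
E[|K-9| | K is odd] = [8·1/9 + 6·1/9 + 2·1/6] / (7/18)
 = 17/9 / (7/18)
 = 34/7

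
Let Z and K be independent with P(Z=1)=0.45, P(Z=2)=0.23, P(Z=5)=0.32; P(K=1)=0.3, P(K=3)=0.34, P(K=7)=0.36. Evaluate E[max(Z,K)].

4.5106

E[max(Z,K)] = Σ_z Σ_k max(z,k) · P(Z=z)P(K=k)
 = 1·0.135 + 3·0.153 + 7·0.162 + 2·0.069 + 3·0.0782 + 7·0.0828 + 5·0.096 + 5·0.1088 + 7·0.1152
 = 0.135 + 0.459 + 1.134 + 0.138 + 0.2346 + 0.5796 + 0.48 + 0.544 + 0.8064
 = 4.5106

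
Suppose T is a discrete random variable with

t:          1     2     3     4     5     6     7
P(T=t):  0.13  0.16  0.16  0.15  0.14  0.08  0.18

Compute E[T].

3.97

E[T] = Σ t·P(T=t)
 = 1·0.13 + 2·0.16 + 3·0.16 + 4·0.15 + 5·0.14 + 6·0.08 + 7·0.18
 = 0.13 + 0.32 + 0.48 + 0.6 + 0.7 + 0.48 + 1.26
 = 3.97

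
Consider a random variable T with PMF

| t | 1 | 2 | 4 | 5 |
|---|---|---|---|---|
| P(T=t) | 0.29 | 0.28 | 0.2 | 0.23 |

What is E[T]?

2.8

E[T] = Σ t·P(T=t)
 = 1·0.29 + 2·0.28 + 4·0.2 + 5·0.23
 = 0.29 + 0.56 + 0.8 + 1.15
 = 2.8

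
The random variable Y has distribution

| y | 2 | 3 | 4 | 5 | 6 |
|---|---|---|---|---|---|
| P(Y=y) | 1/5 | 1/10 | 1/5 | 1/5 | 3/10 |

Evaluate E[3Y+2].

E[3Y+2] = Σ (3y+2)·P(Y=y)
 = 8·1/5 + 11·1/10 + 14·1/5 + 17·1/5 + 20·3/10
 = 8/5 + 11/10 + 14/5 + 17/5 + 6
 = 149/10

14.9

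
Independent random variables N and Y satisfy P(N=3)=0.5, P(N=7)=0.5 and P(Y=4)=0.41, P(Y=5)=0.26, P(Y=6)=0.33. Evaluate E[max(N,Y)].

5.96

E[max(N,Y)] = Σ_n Σ_y max(n,y) · P(N=n)P(Y=y)
 = 4·0.205 + 5·0.13 + 6·0.165 + 7·0.205 + 7·0.13 + 7·0.165
 = 0.82 + 0.65 + 0.99 + 1.435 + 0.91 + 1.155
 = 5.96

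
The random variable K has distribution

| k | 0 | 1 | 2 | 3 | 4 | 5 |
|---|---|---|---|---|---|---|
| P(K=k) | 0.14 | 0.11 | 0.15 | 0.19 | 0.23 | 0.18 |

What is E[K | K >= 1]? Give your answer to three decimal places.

3.256

P(K >= 1) = 0.11 + 0.15 + 0.19 + 0.23 + 0.18 = 0.86.
E[K | K >= 1] = [1·0.11 + 2·0.15 + 3·0.19 + 4·0.23 + 5·0.18] / 0.86
 = 2.8 / 0.86
 = 140/43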